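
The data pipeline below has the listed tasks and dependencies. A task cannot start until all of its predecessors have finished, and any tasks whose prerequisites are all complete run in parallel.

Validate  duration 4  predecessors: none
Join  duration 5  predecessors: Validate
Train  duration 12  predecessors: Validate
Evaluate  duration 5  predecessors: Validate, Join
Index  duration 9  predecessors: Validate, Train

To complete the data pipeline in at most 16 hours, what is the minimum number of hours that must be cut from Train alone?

Current finish: 25 hours; target: 16.
Train is on every critical path, so each hour cut from Train cuts the finish by one (this holds down to a finish of 14).
Need 25 − 16 = 9 hours off Train → Train becomes 3 hours, finish becomes 16.

9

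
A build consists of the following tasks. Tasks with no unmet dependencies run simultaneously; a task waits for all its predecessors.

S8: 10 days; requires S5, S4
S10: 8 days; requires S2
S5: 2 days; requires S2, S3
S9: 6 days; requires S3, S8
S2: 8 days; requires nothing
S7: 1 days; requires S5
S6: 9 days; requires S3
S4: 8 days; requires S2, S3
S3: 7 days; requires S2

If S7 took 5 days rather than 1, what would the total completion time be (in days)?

As given, the longest chain is S2→S3→S4→S8→S9 = 8+7+8+10+6 = 39, so the finish is 39 days.
S7 has 21 days of float (longest path through it is 18).
The critical path is still S2→S3→S4→S8→S9; finish is now 39 days.

39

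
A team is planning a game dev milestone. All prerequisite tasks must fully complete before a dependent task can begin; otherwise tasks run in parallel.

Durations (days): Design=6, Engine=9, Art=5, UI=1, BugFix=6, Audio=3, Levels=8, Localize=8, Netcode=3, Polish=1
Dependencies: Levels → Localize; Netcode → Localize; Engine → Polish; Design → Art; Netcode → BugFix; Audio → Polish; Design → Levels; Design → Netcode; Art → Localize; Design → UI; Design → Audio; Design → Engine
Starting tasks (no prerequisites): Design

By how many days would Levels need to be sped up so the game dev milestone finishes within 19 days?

Current finish: 22 days; target: 19.
Levels is on every critical path, so each day cut from Levels cuts the finish by one (this holds down to a finish of 19).
Need 22 − 19 = 3 days off Levels → Levels becomes 5 days, finish becomes 19.

3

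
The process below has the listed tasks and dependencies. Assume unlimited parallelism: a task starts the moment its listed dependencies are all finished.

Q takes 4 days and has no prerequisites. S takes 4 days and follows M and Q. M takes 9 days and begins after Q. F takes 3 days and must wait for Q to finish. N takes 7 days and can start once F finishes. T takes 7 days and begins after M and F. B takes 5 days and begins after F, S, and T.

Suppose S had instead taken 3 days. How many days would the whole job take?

25

The binding path is Q→M→T→B = 4+9+7+5 = 25; finish at 25 days.
The longest path through S is only 22 days, so S has float 3.
That remains the longest chain; total 25 days.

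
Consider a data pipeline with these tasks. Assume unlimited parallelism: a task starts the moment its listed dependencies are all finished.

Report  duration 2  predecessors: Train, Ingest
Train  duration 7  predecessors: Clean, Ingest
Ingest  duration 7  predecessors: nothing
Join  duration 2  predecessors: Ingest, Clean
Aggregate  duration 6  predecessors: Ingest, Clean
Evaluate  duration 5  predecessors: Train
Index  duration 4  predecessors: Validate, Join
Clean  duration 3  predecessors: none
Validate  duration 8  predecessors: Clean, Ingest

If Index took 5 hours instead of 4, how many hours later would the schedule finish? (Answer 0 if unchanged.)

Actual critical path: Ingest→Validate→Index = 7+8+4 = 19 ⇒ 19 hours.
Index is on the critical path; changing it to 5 makes that path 20 hours.
The critical path is still Ingest→Validate→Index; finish is now 20 hours.
Change in finish: 20 − 19 = +1 hours.

1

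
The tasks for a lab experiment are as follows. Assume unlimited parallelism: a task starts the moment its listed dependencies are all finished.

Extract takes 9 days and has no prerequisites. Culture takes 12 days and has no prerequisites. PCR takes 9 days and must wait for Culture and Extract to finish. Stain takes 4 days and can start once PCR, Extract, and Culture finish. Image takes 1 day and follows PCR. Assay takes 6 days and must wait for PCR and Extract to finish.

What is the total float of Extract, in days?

3

The longest chain is Culture→PCR→Assay = 12+9+6 = 27; overall finish 27 days.
The longest chain containing Extract totals 24 days.
So Extract can slip 12 − 9 = 3 days.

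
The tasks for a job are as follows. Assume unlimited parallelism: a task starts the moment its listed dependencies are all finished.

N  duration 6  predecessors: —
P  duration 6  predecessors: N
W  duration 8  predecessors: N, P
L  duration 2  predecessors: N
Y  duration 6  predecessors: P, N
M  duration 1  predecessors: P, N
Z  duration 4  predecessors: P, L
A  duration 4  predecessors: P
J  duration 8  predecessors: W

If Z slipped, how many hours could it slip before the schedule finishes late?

12

Critical path: N→P→W→J = 6+6+8+8 = 28, so the finish is 28 hours.
The longest chain containing Z totals 16 hours.
So Z can slip 28 − 16 = 12 hours.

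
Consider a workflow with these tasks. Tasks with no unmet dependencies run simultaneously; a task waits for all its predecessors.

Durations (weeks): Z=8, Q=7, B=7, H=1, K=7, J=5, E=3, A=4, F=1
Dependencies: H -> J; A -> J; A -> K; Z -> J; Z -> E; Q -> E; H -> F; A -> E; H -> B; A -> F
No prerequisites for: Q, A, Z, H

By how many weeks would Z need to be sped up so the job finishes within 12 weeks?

1

Current finish: 13 weeks; target: 12.
Z is on every critical path, so each week cut from Z cuts the finish by one (this holds down to a finish of 11).
Need 13 − 12 = 1 week off Z → Z becomes 7 weeks, finish becomes 12.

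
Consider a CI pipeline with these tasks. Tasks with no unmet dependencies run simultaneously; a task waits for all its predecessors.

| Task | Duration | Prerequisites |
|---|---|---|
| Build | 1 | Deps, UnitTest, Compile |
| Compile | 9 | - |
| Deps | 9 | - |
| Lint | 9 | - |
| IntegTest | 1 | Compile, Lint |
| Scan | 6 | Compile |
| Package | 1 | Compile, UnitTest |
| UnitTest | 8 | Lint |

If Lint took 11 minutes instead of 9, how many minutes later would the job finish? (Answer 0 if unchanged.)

2

The binding path is Lint→UnitTest→Build = 9+8+1 = 18; finish at 18 minutes.
Lint lies on that path, so at 11 minutes the path becomes 20 minutes.
No other chain overtakes it, so the finish is 20 minutes.
Change in finish: 20 − 18 = +2 minutes.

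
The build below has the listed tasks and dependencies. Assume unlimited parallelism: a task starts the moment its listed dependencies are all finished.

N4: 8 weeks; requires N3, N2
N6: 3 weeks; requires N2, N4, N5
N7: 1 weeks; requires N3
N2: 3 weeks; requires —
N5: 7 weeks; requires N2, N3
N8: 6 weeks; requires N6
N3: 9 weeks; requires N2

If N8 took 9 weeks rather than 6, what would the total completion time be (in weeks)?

Baseline: N2→N3→N4→N6→N8 = 3+9+8+3+6 = 29 → 29 weeks.
Since N8 is critical, the +3 change carries straight to that chain (now 32 weeks).
That remains the longest chain; total 32 weeks.

32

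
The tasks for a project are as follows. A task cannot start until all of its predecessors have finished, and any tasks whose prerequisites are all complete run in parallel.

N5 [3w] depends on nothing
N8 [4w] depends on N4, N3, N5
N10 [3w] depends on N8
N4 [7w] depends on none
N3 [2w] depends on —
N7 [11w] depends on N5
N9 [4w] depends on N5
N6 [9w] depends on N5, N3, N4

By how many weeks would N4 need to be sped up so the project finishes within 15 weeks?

1

Current finish: 16 weeks; target: 15.
N4 is on every critical path, so each week cut from N4 cuts the finish by one (this holds down to a finish of 14).
Need 16 − 15 = 1 week off N4 → N4 becomes 6 weeks, finish becomes 15.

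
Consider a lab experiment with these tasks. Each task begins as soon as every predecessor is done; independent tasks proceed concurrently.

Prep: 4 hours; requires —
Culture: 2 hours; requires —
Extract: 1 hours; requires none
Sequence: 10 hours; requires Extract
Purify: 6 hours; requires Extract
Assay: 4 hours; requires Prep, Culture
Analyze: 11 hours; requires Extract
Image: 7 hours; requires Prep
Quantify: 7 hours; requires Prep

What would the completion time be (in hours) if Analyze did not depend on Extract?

Original critical path: Extract→Analyze = 1+11 = 12 ⇒ 12 hours.
Without Extract→Analyze, Analyze's earliest start moves from 1 to 0.
New critical path: Prep→Image = 4+7 = 11 ⇒ 11 hours.

11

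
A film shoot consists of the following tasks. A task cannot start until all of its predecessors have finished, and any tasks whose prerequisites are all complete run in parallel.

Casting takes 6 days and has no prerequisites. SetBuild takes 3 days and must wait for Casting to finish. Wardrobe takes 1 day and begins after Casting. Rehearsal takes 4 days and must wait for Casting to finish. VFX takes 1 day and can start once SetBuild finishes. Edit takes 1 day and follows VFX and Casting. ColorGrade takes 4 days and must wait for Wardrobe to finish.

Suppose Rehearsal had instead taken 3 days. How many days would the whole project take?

11

As given, the longest chain is Casting→SetBuild→VFX→Edit = 6+3+1+1 = 11, so the finish is 11 days.
Rehearsal is off the critical path — its longest chain is 10 days, giving 1 of slack.
That remains the longest chain; total 11 days.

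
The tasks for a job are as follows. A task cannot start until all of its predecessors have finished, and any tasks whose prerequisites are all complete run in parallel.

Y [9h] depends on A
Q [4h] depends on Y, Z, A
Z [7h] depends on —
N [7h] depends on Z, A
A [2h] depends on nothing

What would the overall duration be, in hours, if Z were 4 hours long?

Critical path before the change: A→Y→Q = 2+9+4 = 15 giving 15 hours.
The longest path through Z is only 14 hours, so Z has float 1.
No other chain overtakes it, so the finish is 15 hours.

15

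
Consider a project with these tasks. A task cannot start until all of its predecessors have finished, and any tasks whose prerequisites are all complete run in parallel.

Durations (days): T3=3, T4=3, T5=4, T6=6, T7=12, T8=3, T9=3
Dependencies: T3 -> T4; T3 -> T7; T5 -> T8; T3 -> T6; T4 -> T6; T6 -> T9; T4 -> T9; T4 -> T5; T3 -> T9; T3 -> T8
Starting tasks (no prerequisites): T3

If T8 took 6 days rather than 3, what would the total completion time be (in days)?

Baseline: T3→T4→T6→T9 = 3+3+6+3 = 15 → 15 days.
The longest path through T8 is only 13 days, so T8 has float 2.
Now T3→T4→T5→T8 = 3+3+4+6 = 16 is longest, so the finish becomes 16 days.

16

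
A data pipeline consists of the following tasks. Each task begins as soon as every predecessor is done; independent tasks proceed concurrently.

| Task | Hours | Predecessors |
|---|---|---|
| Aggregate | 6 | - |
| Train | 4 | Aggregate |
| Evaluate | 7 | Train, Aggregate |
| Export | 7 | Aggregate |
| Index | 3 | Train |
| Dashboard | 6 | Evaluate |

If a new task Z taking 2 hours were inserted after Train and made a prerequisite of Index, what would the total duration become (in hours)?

Originally the data pipeline takes 23 hours.
With Z inserted, Index now waits for max(Train, Z).
New critical path: Aggregate→Train→Evaluate→Dashboard = 6+4+7+6 = 23 ⇒ 23 hours.

23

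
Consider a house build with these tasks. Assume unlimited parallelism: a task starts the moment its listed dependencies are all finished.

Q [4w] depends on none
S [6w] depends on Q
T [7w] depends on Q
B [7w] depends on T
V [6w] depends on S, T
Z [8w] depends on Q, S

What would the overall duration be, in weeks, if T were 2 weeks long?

As given, the longest chain is Q→T→B = 4+7+7 = 18, so the finish is 18 weeks.
T lies on that path, so at 2 weeks the path becomes 13 weeks.
New critical path: Q→S→Z = 4+6+8 = 18 ⇒ 18 weeks.

18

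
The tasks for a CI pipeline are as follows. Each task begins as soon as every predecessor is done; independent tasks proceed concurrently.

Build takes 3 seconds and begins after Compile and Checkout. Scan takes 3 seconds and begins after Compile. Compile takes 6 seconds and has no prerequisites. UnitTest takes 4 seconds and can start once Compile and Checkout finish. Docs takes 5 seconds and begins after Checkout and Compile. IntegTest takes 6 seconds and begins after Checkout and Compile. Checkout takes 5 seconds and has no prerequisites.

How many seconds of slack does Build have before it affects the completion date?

Critical path: Compile→IntegTest = 6+6 = 12, so the finish is 12 seconds.
The longest chain containing Build totals 9 seconds.
Slack of Build = 9 − 6 = 3 seconds.

3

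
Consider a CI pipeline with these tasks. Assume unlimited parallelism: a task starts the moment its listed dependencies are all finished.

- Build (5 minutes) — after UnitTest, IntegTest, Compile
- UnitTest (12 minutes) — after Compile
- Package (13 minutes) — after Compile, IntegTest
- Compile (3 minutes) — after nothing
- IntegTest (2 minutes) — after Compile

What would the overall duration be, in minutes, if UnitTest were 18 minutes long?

The binding path is Compile→UnitTest→Build = 3+12+5 = 20; finish at 20 minutes.
UnitTest is on the critical path; changing it to 18 makes that path 26 minutes.
That remains the longest chain; total 26 minutes.

26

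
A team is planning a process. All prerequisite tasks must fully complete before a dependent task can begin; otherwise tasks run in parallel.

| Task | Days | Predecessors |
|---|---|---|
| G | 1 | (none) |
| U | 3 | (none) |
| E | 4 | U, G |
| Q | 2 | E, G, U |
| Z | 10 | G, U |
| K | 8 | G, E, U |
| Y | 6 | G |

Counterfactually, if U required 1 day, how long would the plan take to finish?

13

Critical path before the change: U→E→K = 3+4+8 = 15 giving 15 days.
U is on the critical path; changing it to 1 makes that path 13 days.
The binding chain switches to G→E→K = 1+4+8 = 13; finish 13 days.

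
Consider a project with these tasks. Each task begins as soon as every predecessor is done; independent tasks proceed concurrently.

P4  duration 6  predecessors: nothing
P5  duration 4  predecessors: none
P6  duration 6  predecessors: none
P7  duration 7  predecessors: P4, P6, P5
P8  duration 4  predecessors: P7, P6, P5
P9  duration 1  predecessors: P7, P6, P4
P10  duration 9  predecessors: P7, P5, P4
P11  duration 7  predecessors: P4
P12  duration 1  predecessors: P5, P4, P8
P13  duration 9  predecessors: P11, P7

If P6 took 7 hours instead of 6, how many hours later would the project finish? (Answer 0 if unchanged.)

1

Baseline: P6→P7→P10 = 6+7+9 = 22 → 22 hours.
P6 lies on that path, so at 7 hours the path becomes 23 hours.
That remains the longest chain; total 23 hours.
Change in finish: 23 − 22 = +1 hours.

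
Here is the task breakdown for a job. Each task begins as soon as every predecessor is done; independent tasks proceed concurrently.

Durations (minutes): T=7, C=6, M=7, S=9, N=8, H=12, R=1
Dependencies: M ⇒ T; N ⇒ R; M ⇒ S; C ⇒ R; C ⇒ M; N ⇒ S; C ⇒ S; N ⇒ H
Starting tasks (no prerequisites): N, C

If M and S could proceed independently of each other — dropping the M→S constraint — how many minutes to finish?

20

With the dependency in place, C→M→S = 6+7+9 = 22 sets the finish at 22 minutes.
Without M→S, S's earliest start moves from 13 to 8.
After: N→H = 8+12 = 20 → 20 minutes.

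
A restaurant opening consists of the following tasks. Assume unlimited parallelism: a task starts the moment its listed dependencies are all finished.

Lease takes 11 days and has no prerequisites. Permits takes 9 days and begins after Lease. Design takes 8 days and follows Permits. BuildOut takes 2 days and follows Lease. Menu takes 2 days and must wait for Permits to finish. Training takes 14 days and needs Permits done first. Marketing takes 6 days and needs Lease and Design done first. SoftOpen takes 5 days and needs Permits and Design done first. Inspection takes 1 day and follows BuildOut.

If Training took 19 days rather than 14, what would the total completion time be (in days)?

39

Baseline: Lease→Permits→Training = 11+9+14 = 34 → 34 days.
Training lies on that path, so at 19 days the path becomes 39 days.
No other chain overtakes it, so the finish is 39 days.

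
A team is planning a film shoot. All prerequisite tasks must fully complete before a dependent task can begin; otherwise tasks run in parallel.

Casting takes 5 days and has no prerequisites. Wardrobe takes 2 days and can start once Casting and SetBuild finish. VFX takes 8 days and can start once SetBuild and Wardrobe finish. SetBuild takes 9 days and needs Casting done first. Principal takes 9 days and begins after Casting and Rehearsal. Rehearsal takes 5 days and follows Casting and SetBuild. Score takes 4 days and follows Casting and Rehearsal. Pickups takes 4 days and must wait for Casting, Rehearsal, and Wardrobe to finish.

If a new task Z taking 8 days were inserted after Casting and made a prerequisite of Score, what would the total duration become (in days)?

28

Originally the plan takes 28 days.
With Z inserted, Score now waits for max(Casting, Rehearsal, Z).
New critical path: Casting→SetBuild→Rehearsal→Principal = 5+9+5+9 = 28 ⇒ 28 days.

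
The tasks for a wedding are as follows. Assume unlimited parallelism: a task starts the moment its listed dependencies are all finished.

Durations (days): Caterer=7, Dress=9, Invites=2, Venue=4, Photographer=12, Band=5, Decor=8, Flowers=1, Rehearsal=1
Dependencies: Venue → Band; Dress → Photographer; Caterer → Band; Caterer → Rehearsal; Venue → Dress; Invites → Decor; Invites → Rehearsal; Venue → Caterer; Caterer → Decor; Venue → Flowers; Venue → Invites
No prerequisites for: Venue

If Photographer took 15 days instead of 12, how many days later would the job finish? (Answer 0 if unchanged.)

As given, the longest chain is Venue→Dress→Photographer = 4+9+12 = 25, so the finish is 25 days.
Since Photographer is critical, the +3 change carries straight to that chain (now 28 days).
The critical path is still Venue→Dress→Photographer; finish is now 28 days.
Change in finish: 28 − 25 = +3 days.

3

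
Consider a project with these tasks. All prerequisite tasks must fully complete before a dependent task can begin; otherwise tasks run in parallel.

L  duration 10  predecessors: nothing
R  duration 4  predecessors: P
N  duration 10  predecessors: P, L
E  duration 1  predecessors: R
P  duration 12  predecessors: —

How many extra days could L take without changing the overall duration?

The longest chain is P→N = 12+10 = 22; overall finish 22 days.
The longest chain containing L totals 20 days.
Slack of L = 2 − 0 = 2 days.

2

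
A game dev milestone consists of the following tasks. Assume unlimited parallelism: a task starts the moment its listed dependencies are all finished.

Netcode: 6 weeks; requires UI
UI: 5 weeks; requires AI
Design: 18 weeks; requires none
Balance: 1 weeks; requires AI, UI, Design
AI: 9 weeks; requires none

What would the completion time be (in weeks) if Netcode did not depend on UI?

19

Before: longest chain AI→UI→Netcode = 9+5+6 = 20, finish 20.
Without UI→Netcode, Netcode's earliest start moves from 14 to 0.
After: Design→Balance = 18+1 = 19 → 19 weeks.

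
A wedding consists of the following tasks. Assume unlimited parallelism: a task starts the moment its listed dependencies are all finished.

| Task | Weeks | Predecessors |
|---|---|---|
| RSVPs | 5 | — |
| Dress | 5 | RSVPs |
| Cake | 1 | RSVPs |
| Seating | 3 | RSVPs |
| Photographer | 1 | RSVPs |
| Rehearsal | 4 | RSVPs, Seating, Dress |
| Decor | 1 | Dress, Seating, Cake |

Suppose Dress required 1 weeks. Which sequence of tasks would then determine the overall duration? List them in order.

As given, the longest chain is RSVPs→Dress→Rehearsal = 5+5+4 = 14, so the finish is 14 weeks.
Dress lies on that path, so at 1 week the path becomes 10 weeks.
Now RSVPs→Seating→Rehearsal = 5+3+4 = 12 is longest, so the finish becomes 12 weeks.

RSVPs, Seating, Rehearsal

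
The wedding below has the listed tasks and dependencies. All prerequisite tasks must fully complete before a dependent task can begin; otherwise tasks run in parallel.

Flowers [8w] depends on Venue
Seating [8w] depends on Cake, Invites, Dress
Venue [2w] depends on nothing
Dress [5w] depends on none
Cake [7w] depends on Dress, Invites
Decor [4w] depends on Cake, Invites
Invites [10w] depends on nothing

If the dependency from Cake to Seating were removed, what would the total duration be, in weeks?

Before: longest chain Invites→Cake→Seating = 10+7+8 = 25, finish 25.
Without Cake→Seating, Seating's earliest start moves from 17 to 10.
The longest chain is now Invites→Cake→Decor = 10+7+4 = 21, so the project takes 21 weeks.

21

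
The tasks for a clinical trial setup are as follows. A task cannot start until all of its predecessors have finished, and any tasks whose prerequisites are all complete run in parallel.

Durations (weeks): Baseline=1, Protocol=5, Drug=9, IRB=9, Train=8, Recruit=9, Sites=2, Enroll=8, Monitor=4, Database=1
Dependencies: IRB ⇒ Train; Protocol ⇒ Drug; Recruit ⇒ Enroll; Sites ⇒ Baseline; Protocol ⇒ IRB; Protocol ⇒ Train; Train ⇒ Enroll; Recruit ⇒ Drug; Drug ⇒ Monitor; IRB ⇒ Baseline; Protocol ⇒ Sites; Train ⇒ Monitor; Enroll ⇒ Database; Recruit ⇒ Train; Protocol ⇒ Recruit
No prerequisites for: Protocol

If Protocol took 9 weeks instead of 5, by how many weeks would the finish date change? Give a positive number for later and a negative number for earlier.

Actual critical path: Protocol→IRB→Train→Enroll→Database = 5+9+8+8+1 = 31 ⇒ 31 weeks.
Since Protocol is critical, the +4 change carries straight to that chain (now 35 weeks).
That remains the longest chain; total 35 weeks.
Change in finish: 35 − 31 = +4 weeks.

4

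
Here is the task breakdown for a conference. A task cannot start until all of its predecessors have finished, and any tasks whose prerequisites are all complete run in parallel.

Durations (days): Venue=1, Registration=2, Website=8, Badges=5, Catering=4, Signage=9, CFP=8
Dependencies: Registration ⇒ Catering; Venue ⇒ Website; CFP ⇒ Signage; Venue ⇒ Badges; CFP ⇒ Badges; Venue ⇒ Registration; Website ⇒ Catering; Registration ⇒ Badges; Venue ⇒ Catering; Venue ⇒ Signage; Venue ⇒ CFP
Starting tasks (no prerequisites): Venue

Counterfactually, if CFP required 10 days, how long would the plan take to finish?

The binding path is Venue→CFP→Signage = 1+8+9 = 18; finish at 18 days.
CFP is on the critical path; changing it to 10 makes that path 20 days.
The critical path is still Venue→CFP→Signage; finish is now 20 days.

20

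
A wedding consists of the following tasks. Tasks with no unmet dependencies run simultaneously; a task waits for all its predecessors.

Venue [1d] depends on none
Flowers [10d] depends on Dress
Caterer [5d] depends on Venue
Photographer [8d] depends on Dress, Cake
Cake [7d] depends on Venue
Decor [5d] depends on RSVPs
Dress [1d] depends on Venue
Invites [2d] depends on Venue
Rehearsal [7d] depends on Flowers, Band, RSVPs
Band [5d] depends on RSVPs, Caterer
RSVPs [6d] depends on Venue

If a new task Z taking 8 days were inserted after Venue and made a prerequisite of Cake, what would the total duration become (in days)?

24

Originally the schedule takes 19 days.
With Z inserted, Cake now waits for max(Venue, Z).
New critical path: Venue→Z→Cake→Photographer = 1+8+7+8 = 24 ⇒ 24 days.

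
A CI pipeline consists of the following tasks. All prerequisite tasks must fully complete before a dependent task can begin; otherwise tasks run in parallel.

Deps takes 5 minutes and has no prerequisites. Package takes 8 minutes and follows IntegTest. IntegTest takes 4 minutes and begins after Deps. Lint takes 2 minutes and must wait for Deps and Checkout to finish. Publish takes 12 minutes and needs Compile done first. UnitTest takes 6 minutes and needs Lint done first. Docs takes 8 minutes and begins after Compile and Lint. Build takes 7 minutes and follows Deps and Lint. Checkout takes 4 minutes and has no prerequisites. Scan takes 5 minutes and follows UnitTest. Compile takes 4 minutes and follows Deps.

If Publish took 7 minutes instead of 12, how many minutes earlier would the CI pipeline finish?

3

Baseline: Deps→Compile→Publish = 5+4+12 = 21 → 21 minutes.
Publish lies on that path, so at 7 minutes the path becomes 16 minutes.
The binding chain switches to Deps→Lint→UnitTest→Scan = 5+2+6+5 = 18; finish 18 minutes.
Change in finish: 18 − 21 = -3 minutes.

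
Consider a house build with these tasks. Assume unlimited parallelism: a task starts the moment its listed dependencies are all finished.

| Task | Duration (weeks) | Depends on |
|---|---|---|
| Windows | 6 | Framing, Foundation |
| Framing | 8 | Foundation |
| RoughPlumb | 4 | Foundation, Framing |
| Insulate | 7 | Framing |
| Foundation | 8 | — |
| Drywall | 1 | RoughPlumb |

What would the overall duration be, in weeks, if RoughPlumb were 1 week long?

23

The binding path is Foundation→Framing→Insulate = 8+8+7 = 23; finish at 23 weeks.
RoughPlumb is off the critical path — its longest chain is 21 weeks, giving 2 of slack.
That remains the longest chain; total 23 weeks.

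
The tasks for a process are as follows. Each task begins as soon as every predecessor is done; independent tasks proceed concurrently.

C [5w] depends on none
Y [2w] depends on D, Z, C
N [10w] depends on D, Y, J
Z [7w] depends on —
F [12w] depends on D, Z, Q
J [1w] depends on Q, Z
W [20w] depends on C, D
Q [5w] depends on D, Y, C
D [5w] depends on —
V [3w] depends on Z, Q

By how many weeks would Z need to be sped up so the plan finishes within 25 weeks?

1

Current finish: 26 weeks; target: 25.
Z is on every critical path, so each week cut from Z cuts the finish by one (this holds down to a finish of 25).
Need 26 − 25 = 1 week off Z → Z becomes 6 weeks, finish becomes 25.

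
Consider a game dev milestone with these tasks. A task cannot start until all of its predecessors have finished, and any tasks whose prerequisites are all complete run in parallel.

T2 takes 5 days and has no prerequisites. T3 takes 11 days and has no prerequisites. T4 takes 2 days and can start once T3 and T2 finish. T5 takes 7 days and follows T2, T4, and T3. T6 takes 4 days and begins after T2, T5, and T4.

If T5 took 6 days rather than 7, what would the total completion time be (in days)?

23

Actual critical path: T3→T4→T5→T6 = 11+2+7+4 = 24 ⇒ 24 days.
Since T5 is critical, the -1 change carries straight to that chain (now 23 days).
That remains the longest chain; total 23 days.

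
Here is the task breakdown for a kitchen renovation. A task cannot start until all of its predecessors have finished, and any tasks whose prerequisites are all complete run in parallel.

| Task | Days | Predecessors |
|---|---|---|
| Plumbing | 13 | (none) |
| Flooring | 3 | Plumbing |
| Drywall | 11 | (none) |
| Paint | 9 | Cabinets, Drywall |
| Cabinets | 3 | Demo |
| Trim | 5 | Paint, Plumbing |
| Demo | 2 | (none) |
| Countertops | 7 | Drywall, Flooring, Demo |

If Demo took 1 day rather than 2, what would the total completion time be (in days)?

Actual critical path: Drywall→Paint→Trim = 11+9+5 = 25 ⇒ 25 days.
The longest path through Demo is only 19 days, so Demo has float 6.
No other chain overtakes it, so the finish is 25 days.

25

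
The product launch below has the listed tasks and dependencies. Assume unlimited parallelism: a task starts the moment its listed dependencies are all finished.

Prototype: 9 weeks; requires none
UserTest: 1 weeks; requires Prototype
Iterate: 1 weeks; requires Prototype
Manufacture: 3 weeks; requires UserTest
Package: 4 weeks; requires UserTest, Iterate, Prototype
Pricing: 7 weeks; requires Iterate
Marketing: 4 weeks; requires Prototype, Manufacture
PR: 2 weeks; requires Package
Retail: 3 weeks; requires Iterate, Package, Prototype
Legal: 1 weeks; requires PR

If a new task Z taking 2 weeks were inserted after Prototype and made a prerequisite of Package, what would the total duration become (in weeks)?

Originally the project takes 17 weeks.
With Z inserted, Package now waits for max(UserTest, Iterate, Prototype, Z).
New critical path: Prototype→Z→Package→PR→Legal = 9+2+4+2+1 = 18 ⇒ 18 weeks.

18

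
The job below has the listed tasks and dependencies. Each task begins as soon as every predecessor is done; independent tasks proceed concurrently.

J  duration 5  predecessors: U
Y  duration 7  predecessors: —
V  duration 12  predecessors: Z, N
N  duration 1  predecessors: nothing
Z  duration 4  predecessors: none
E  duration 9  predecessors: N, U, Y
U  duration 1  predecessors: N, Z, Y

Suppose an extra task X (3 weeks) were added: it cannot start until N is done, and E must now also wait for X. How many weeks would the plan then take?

Originally the plan takes 17 weeks.
With X inserted, E now waits for max(N, U, Y, X).
New critical path: Y→U→E = 7+1+9 = 17 ⇒ 17 weeks.

17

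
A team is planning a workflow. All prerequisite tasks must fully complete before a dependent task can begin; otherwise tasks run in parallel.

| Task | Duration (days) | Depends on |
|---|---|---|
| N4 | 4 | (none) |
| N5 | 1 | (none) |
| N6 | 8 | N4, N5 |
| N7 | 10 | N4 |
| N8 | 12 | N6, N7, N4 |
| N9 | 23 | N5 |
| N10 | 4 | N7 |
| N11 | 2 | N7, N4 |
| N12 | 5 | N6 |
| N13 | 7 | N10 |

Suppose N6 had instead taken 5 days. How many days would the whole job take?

26

Critical path before the change: N4→N7→N8 = 4+10+12 = 26 giving 26 days.
N6 is off the critical path — its longest chain is 24 days, giving 2 of slack.
The critical path is still N4→N7→N8; finish is now 26 days.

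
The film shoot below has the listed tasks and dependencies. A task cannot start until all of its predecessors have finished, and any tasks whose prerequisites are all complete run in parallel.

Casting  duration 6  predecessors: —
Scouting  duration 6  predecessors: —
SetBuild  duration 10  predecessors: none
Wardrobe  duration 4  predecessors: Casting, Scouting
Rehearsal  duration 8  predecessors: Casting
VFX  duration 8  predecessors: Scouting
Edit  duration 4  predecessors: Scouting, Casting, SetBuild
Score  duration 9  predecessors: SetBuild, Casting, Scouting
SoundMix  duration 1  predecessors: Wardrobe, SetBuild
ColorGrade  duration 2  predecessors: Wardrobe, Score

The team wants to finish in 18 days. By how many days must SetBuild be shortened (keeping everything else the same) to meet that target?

3

Current finish: 21 days; target: 18.
SetBuild is on every critical path, so each day cut from SetBuild cuts the finish by one (this holds down to a finish of 17).
Need 21 − 18 = 3 days off SetBuild → SetBuild becomes 7 days, finish becomes 18.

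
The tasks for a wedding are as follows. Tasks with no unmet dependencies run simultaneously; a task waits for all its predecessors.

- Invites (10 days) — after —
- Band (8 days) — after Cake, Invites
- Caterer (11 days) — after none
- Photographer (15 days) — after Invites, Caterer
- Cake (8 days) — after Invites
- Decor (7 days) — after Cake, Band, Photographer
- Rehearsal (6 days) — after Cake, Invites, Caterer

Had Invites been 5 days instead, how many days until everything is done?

33

As given, the longest chain is Invites→Cake→Band→Decor = 10+8+8+7 = 33, so the finish is 33 days.
Invites lies on that path, so at 5 days the path becomes 28 days.
New critical path: Caterer→Photographer→Decor = 11+15+7 = 33 ⇒ 33 days.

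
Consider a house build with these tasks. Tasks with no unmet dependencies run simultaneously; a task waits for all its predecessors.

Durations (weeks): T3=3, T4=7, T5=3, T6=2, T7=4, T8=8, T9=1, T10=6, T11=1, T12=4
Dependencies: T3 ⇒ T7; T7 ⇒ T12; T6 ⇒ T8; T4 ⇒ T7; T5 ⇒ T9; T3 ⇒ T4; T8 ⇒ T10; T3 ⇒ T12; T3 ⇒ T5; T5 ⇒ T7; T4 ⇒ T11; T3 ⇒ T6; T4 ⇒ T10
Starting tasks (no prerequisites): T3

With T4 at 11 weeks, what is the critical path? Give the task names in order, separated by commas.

The binding path is T3→T6→T8→T10 = 3+2+8+6 = 19; finish at 19 weeks.
T4 is off the critical path — its longest chain is 18 weeks, giving 1 of slack.
Now T3→T4→T7→T12 = 3+11+4+4 = 22 is longest, so the finish becomes 22 weeks.

T3, T4, T7, T12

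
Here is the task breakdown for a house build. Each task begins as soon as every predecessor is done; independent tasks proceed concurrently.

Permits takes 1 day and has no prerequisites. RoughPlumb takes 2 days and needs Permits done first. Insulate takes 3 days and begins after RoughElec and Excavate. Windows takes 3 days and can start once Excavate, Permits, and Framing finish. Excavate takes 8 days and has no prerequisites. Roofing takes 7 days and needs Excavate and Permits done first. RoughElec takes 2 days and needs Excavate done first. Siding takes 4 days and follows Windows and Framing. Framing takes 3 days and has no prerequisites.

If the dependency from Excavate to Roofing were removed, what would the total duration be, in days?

Original critical path: Excavate→Roofing = 8+7 = 15 ⇒ 15 days.
Without Excavate→Roofing, Roofing's earliest start moves from 8 to 1.
New critical path: Excavate→Windows→Siding = 8+3+4 = 15 ⇒ 15 days.

15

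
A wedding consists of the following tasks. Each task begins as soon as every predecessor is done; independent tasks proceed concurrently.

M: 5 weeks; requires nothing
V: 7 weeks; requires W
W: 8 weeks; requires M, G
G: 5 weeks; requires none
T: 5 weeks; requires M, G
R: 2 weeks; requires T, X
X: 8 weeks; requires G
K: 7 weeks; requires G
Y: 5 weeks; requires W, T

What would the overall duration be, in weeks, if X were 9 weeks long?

Baseline: G→W→V = 5+8+7 = 20 → 20 weeks.
X is off the critical path — its longest chain is 15 weeks, giving 5 of slack.
The critical path is still G→W→V; finish is now 20 weeks.

20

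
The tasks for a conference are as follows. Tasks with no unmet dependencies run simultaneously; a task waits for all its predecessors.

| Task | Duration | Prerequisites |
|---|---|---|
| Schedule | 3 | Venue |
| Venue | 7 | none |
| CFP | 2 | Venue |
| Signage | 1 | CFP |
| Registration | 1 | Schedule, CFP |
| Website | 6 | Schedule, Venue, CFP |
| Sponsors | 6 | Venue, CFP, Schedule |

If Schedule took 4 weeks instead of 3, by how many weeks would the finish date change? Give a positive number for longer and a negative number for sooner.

As given, the longest chain is Venue→Schedule→Sponsors = 7+3+6 = 16, so the finish is 16 weeks.
Schedule lies on that path, so at 4 weeks the path becomes 17 weeks.
No other chain overtakes it, so the finish is 17 weeks.
Change in finish: 17 − 16 = +1 weeks.

1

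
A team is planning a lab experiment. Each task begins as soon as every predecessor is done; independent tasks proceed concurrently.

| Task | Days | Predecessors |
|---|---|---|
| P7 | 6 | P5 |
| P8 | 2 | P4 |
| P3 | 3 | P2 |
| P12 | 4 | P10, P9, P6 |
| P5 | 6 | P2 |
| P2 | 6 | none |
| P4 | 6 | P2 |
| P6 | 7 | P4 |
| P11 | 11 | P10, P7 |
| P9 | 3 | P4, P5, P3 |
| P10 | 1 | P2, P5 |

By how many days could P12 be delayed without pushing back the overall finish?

The longest chain is P2→P5→P7→P11 = 6+6+6+11 = 29; overall finish 29 days.
P12 finishes as early as 23 and must finish by 29.
So P12 can slip 29 − 23 = 6 days.

6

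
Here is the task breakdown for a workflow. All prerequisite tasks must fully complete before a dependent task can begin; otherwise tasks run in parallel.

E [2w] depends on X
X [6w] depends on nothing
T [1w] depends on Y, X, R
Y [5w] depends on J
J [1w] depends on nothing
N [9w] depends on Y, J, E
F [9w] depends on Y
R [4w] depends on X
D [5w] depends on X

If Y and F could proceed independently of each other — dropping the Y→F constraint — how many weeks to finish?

Before: longest chain X→E→N = 6+2+9 = 17, finish 17.
Without Y→F, F's earliest start moves from 6 to 0.
New critical path: X→E→N = 6+2+9 = 17 ⇒ 17 weeks.

17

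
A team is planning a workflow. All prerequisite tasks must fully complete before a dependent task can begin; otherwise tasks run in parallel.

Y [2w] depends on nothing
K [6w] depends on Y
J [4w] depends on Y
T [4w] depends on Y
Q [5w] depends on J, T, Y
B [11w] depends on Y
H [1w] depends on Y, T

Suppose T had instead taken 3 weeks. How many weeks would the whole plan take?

13

As given, the longest chain is Y→B = 2+11 = 13, so the finish is 13 weeks.
The longest path through T is only 11 weeks, so T has float 2.
The critical path is still Y→B; finish is now 13 weeks.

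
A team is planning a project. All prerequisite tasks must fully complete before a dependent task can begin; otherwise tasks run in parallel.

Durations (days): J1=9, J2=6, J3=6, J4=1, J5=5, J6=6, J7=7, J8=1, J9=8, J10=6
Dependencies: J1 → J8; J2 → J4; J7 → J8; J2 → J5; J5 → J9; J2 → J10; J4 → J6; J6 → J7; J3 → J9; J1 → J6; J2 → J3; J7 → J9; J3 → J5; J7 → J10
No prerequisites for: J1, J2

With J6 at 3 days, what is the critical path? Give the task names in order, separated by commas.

J1, J6, J7, J9

As given, the longest chain is J1→J6→J7→J9 = 9+6+7+8 = 30, so the finish is 30 days.
J6 is on the critical path; changing it to 3 makes that path 27 days.
That remains the longest chain; total 27 days.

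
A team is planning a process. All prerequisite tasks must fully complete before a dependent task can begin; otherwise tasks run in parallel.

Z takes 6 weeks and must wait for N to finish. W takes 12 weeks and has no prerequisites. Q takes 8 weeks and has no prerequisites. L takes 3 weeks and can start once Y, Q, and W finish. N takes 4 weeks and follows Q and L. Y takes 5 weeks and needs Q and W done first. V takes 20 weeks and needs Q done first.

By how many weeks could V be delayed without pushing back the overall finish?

Critical path: W→Y→L→N→Z = 12+5+3+4+6 = 30, so the finish is 30 weeks.
Longest path through V: 28 weeks (earliest finish 28, latest finish 30).
So V can slip 30 − 28 = 2 weeks.

2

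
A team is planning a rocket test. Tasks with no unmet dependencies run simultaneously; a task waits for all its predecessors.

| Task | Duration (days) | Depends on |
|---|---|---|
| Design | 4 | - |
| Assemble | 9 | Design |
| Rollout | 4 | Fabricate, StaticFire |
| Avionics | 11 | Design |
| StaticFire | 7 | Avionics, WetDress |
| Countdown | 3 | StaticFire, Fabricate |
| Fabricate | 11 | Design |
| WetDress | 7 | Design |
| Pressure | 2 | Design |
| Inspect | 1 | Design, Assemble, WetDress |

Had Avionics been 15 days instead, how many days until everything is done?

30

Critical path before the change: Design→Avionics→StaticFire→Rollout = 4+11+7+4 = 26 giving 26 days.
Avionics lies on that path, so at 15 days the path becomes 30 days.
The critical path is still Design→Avionics→StaticFire→Rollout; finish is now 30 days.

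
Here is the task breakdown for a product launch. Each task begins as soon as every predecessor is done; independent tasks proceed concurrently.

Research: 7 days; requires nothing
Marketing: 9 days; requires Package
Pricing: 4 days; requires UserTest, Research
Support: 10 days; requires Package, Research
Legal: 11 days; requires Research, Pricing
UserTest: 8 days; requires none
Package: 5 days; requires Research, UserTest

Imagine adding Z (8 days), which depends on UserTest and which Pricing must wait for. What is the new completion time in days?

31

Originally the schedule takes 23 days.
With Z inserted, Pricing now waits for max(UserTest, Research, Z).
New critical path: UserTest→Z→Pricing→Legal = 8+8+4+11 = 31 ⇒ 31 days.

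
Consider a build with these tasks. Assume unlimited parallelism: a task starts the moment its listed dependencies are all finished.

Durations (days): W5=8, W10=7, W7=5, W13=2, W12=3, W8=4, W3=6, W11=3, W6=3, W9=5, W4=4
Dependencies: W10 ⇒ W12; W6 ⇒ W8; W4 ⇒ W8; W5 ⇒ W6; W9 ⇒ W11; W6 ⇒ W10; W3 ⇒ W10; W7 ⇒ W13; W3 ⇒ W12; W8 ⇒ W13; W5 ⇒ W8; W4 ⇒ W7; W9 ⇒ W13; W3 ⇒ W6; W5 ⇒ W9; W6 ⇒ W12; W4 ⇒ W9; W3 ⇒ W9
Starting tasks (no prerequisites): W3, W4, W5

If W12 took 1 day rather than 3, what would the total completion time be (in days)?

19

As given, the longest chain is W5→W6→W10→W12 = 8+3+7+3 = 21, so the finish is 21 days.
W12 lies on that path, so at 1 day the path becomes 19 days.
The critical path is still W5→W6→W10→W12; finish is now 19 days.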